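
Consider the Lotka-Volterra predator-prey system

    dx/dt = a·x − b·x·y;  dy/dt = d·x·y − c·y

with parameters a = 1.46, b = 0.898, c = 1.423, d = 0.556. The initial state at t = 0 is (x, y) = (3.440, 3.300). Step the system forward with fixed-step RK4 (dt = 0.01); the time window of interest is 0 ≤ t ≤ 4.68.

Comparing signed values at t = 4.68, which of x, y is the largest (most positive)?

largest component: y

t=0.000: state=(3.440, 3.300)
step 1 (dt=0.01): k1=(-5.172, 1.616), k2=(-5.158, 1.572), k3=(-5.157, 1.572), k4=(-5.142, 1.528); state += dt/6·(k1+2k2+2k3+k4)
t=0.010: state=(3.388, 3.316)
t=0.020: state=(3.337, 3.331)
t=0.030: state=(3.286, 3.345)
continuing one RK4 step at a time; state shown every 20 steps (Δt=0.2):
t=0.200: state=(2.500, 3.447)
t=0.400: state=(1.822, 3.289)
t=0.600: state=(1.390, 2.953)
t=0.800: state=(1.135, 2.553)
t=1.000: state=(0.996, 2.160)
t=1.200: state=(0.935, 1.808)
t=1.400: state=(0.930, 1.508)
t=1.600: state=(0.972, 1.261)
t=1.800: state=(1.057, 1.061)
t=2.000: state=(1.187, 0.904)
t=2.200: state=(1.367, 0.784)
t=2.400: state=(1.604, 0.695)
t=2.600: state=(1.906, 0.635)
t=2.800: state=(2.285, 0.603)
t=3.000: state=(2.748, 0.599)
t=3.200: state=(3.297, 0.631)
t=3.400: state=(3.918, 0.708)
t=3.600: state=(4.566, 0.854)
t=3.800: state=(5.138, 1.104)
t=4.000: state=(5.459, 1.502)
t=4.200: state=(5.318, 2.067)
t=4.400: state=(4.633, 2.717)
t=4.600: state=(3.621, 3.239)
t=4.680: state=(3.209, 3.364)
compare at T: x=3.209, y=3.364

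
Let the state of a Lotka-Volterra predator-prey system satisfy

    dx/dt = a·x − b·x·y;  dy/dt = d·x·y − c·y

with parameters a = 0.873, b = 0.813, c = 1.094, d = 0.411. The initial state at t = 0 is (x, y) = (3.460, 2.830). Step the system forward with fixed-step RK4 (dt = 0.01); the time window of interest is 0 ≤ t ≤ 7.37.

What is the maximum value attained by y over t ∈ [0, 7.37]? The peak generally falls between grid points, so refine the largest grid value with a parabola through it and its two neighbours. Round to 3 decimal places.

max y = 2.911

t=0.000: state=(3.460, 2.830)
step 1 (dt=0.01): k1=(-4.940, 0.928), k2=(-4.918, 0.901), k3=(-4.918, 0.901), k4=(-4.895, 0.874); state += dt/6·(k1+2k2+2k3+k4)
t=0.010: state=(3.411, 2.839)
t=0.020: state=(3.362, 2.847)
t=0.030: state=(3.314, 2.855)
continuing one RK4 step at a time; state shown every 25 steps (Δt=0.25):
t=0.250: state=(2.392, 2.899)
t=0.500: state=(1.677, 2.710)
t=0.750: state=(1.240, 2.391)
t=1.000: state=(0.984, 2.036)
t=1.250: state=(0.838, 1.700)
t=1.500: state=(0.761, 1.403)
t=1.750: state=(0.731, 1.152)
t=2.000: state=(0.735, 0.945)
t=2.250: state=(0.768, 0.776)
t=2.500: state=(0.828, 0.641)
t=2.750: state=(0.914, 0.533)
t=3.000: state=(1.030, 0.448)
t=3.250: state=(1.178, 0.381)
t=3.500: state=(1.363, 0.330)
t=3.750: state=(1.592, 0.292)
t=4.000: state=(1.871, 0.266)
t=4.250: state=(2.209, 0.249)
t=4.500: state=(2.614, 0.243)
t=4.750: state=(3.095, 0.247)
t=5.000: state=(3.655, 0.266)
t=5.250: state=(4.292, 0.304)
t=5.500: state=(4.987, 0.373)
t=5.750: state=(5.689, 0.491)
t=6.000: state=(6.286, 0.691)
t=6.250: state=(6.587, 1.023)
t=6.500: state=(6.345, 1.520)
t=6.750: state=(5.449, 2.131)
t=7.000: state=(4.152, 2.658)
t=7.250: state=(2.919, 2.902)
t=7.370: state=(2.440, 2.903)
largest grid value and its neighbours: y(7.300)=2.91052, y(7.310)=2.91084, y(7.320)=2.91069
parabola through these three points peaks at t≈7.312 with y≈2.91085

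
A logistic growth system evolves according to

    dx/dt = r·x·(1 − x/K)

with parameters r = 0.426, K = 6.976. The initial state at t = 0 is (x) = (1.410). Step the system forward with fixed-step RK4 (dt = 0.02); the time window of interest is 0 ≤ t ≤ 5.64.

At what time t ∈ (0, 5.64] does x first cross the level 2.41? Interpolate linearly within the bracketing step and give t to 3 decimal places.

t = 1.723

t=0.000: state=(1.410)
step 1 (dt=0.02): k1=(0.479), k2=(0.480), k3=(0.480), k4=(0.482); state += dt/6·(k1+2k2+2k3+k4)
t=0.020: state=(1.420)
t=0.040: state=(1.429)
t=0.060: state=(1.439)
continuing one RK4 step at a time; state shown every 10 steps (Δt=0.2):
t=0.200: state=(1.508)
t=0.400: state=(1.611)
t=0.600: state=(1.719)
t=0.800: state=(1.832)
t=1.000: state=(1.950)
t=1.200: state=(2.071)
t=1.400: state=(2.198)
t=1.600: state=(2.328)
t=1.720: state=(2.408)
next step: t=1.740: state=(2.421) — x has crossed 2.41
linear interpolation between t=1.720 (2.40786) and t=1.740 (2.42131) → t≈1.723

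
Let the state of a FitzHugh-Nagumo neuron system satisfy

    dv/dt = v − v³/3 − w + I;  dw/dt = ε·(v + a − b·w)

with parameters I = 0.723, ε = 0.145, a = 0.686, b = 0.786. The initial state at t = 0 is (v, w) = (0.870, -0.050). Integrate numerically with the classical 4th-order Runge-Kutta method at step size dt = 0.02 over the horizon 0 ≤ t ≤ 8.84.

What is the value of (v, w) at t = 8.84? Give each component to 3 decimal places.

(v, w) = (0.765, 1.642)

t=0.000: state=(0.870, -0.050)
step 1 (dt=0.02): k1=(1.423, 0.231), k2=(1.424, 0.233), k3=(1.424, 0.233), k4=(1.425, 0.235); state += dt/6·(k1+2k2+2k3+k4)
t=0.020: state=(0.898, -0.045)
t=0.040: state=(0.927, -0.041)
t=0.060: state=(0.955, -0.036)
continuing one RK4 step at a time; state shown every 25 steps (Δt=0.5):
t=0.500: state=(1.513, 0.087)
t=1.000: state=(1.819, 0.250)
t=1.500: state=(1.873, 0.415)
t=2.000: state=(1.843, 0.572)
t=2.500: state=(1.790, 0.716)
t=3.000: state=(1.730, 0.849)
t=3.500: state=(1.668, 0.970)
t=4.000: state=(1.604, 1.080)
t=4.500: state=(1.539, 1.179)
t=5.000: state=(1.472, 1.268)
t=5.500: state=(1.402, 1.348)
t=6.000: state=(1.330, 1.418)
t=6.500: state=(1.253, 1.479)
t=7.000: state=(1.171, 1.530)
t=7.500: state=(1.081, 1.573)
t=8.000: state=(0.979, 1.607)
t=8.500: state=(0.860, 1.631)
t=8.840: state=(0.765, 1.642)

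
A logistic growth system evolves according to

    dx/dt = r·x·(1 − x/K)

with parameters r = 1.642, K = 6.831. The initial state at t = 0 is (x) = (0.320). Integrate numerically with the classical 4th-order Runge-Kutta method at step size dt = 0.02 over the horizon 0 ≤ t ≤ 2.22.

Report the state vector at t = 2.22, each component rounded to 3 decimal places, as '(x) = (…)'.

(x) = (4.461)

t=0.000: state=(0.320)
step 1 (dt=0.02): k1=(0.501), k2=(0.508), k3=(0.508), k4=(0.516); state += dt/6·(k1+2k2+2k3+k4)
t=0.020: state=(0.330)
t=0.040: state=(0.341)
t=0.060: state=(0.351)
continuing one RK4 step at a time; state shown every 5 steps (Δt=0.1):
t=0.100: state=(0.374)
t=0.200: state=(0.436)
t=0.300: state=(0.509)
t=0.400: state=(0.591)
t=0.500: state=(0.686)
t=0.600: state=(0.795)
t=0.700: state=(0.917)
t=0.800: state=(1.056)
t=0.900: state=(1.211)
t=1.000: state=(1.383)
t=1.100: state=(1.573)
t=1.200: state=(1.781)
t=1.300: state=(2.005)
t=1.400: state=(2.245)
t=1.500: state=(2.499)
t=1.600: state=(2.765)
t=1.700: state=(3.039)
t=1.800: state=(3.318)
t=1.900: state=(3.598)
t=2.000: state=(3.876)
t=2.100: state=(4.147)
t=2.200: state=(4.410)
t=2.220: state=(4.461)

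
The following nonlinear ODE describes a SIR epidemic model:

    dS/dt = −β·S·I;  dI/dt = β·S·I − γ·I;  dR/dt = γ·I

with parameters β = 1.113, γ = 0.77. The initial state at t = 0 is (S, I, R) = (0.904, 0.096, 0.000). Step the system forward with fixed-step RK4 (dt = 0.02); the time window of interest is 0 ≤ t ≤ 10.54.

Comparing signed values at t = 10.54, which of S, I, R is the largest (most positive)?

t=0.000: state=(0.904, 0.096, 0.000)
step 1 (dt=0.02): k1=(-0.097, 0.023, 0.074), k2=(-0.097, 0.023, 0.074), k3=(-0.097, 0.023, 0.074), k4=(-0.097, 0.023, 0.074); state += dt/6·(k1+2k2+2k3+k4)
t=0.020: state=(0.902, 0.096, 0.001)
t=0.040: state=(0.900, 0.097, 0.003)
t=0.060: state=(0.898, 0.097, 0.004)
continuing one RK4 step at a time; state shown every 25 steps (Δt=0.5):
t=0.500: state=(0.854, 0.107, 0.039)
t=1.000: state=(0.803, 0.115, 0.082)
t=1.500: state=(0.752, 0.121, 0.127)
t=2.000: state=(0.703, 0.123, 0.174)
t=2.500: state=(0.656, 0.122, 0.222)
t=3.000: state=(0.614, 0.118, 0.268)
t=3.500: state=(0.576, 0.112, 0.312)
t=4.000: state=(0.542, 0.104, 0.354)
t=4.500: state=(0.513, 0.095, 0.392)
t=5.000: state=(0.488, 0.085, 0.427)
t=5.500: state=(0.466, 0.076, 0.458)
t=6.000: state=(0.448, 0.066, 0.485)
t=6.500: state=(0.433, 0.058, 0.509)
t=7.000: state=(0.420, 0.050, 0.530)
t=7.500: state=(0.410, 0.043, 0.548)
t=8.000: state=(0.401, 0.036, 0.563)
t=8.500: state=(0.393, 0.031, 0.576)
t=9.000: state=(0.387, 0.026, 0.587)
t=9.500: state=(0.382, 0.022, 0.596)
t=10.000: state=(0.378, 0.018, 0.604)
t=10.500: state=(0.374, 0.016, 0.610)
t=10.540: state=(0.374, 0.015, 0.611)
compare at T: S=0.374, I=0.015, R=0.611

largest component: R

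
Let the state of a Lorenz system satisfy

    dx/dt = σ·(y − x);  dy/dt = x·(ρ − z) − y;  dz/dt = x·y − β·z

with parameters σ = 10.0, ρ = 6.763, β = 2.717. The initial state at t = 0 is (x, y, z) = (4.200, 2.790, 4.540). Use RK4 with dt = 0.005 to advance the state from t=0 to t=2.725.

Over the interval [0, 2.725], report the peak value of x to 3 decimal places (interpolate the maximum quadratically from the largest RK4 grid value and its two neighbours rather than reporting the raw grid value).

max x = 4.537

t=0.000: state=(4.200, 2.790, 4.540)
step 1 (dt=0.005): k1=(-14.100, 6.547, -0.617), k2=(-13.584, 6.458, -0.643), k3=(-13.599, 6.462, -0.640), k4=(-13.097, 6.376, -0.665); state += dt/6·(k1+2k2+2k3+k4)
t=0.005: state=(4.132, 2.822, 4.537)
t=0.010: state=(4.069, 2.854, 4.533)
t=0.015: state=(4.010, 2.885, 4.530)
continuing one RK4 step at a time; state shown every 20 steps (Δt=0.1):
t=0.100: state=(3.517, 3.332, 4.469)
t=0.200: state=(3.567, 3.779, 4.503)
t=0.300: state=(3.852, 4.181, 4.729)
t=0.400: state=(4.179, 4.485, 5.138)
t=0.500: state=(4.433, 4.620, 5.646)
t=0.600: state=(4.536, 4.552, 6.116)
t=0.700: state=(4.468, 4.323, 6.417)
t=0.800: state=(4.270, 4.033, 6.488)
t=0.900: state=(4.023, 3.778, 6.357)
t=1.000: state=(3.803, 3.615, 6.104)
t=1.100: state=(3.657, 3.556, 5.816)
t=1.200: state=(3.601, 3.590, 5.563)
t=1.300: state=(3.629, 3.693, 5.390)
t=1.400: state=(3.721, 3.837, 5.319)
t=1.500: state=(3.851, 3.989, 5.353)
t=1.600: state=(3.987, 4.115, 5.473)
t=1.700: state=(4.098, 4.187, 5.645)
t=1.800: state=(4.160, 4.192, 5.821)
t=1.900: state=(4.163, 4.138, 5.957)
t=2.000: state=(4.114, 4.046, 6.023)
t=2.100: state=(4.034, 3.947, 6.015)
t=2.200: state=(3.948, 3.867, 5.947)
t=2.300: state=(3.878, 3.821, 5.847)
t=2.400: state=(3.837, 3.813, 5.743)
t=2.500: state=(3.830, 3.839, 5.659)
t=2.600: state=(3.852, 3.887, 5.611)
t=2.700: state=(3.895, 3.944, 5.605)
t=2.725: state=(3.907, 3.958, 5.609)
largest grid value and its neighbours: x(0.605)=4.53672, x(0.610)=4.53685, x(0.615)=4.53654
parabola through these three points peaks at t≈0.609 with x≈4.53686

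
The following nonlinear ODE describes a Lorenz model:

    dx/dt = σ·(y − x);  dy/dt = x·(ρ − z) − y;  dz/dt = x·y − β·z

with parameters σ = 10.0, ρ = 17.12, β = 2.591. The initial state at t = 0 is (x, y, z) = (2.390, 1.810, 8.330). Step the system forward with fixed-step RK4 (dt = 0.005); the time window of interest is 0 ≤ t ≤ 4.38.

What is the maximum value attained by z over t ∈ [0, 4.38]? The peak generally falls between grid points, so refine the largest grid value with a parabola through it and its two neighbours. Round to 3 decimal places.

max z = 23.486

t=0.000: state=(2.390, 1.810, 8.330)
step 1 (dt=0.005): k1=(-5.800, 19.198, -17.257), k2=(-5.175, 19.125, -17.058), k3=(-5.192, 19.138, -17.056), k4=(-4.583, 19.076, -16.857); state += dt/6·(k1+2k2+2k3+k4)
t=0.005: state=(2.364, 1.906, 8.245)
t=0.010: state=(2.344, 2.001, 8.161)
t=0.015: state=(2.330, 2.096, 8.080)
continuing one RK4 step at a time; state shown every 40 steps (Δt=0.2):
t=0.200: state=(4.491, 6.901, 7.138)
t=0.400: state=(10.650, 12.511, 18.187)
t=0.600: state=(5.919, 1.919, 20.940)
t=0.800: state=(1.816, 1.372, 13.058)
t=1.000: state=(2.483, 3.511, 8.509)
t=1.200: state=(6.462, 9.505, 9.664)
t=1.400: state=(10.364, 8.968, 21.992)
t=1.600: state=(4.054, 1.608, 17.950)
t=1.800: state=(2.281, 2.520, 11.452)
t=2.000: state=(4.344, 6.253, 8.989)
t=2.200: state=(9.389, 11.446, 16.198)
t=2.400: state=(7.113, 3.815, 21.036)
t=2.600: state=(2.975, 2.368, 14.256)
t=2.800: state=(3.704, 4.924, 10.210)
t=3.000: state=(7.714, 10.148, 13.188)
t=3.200: state=(8.710, 6.538, 21.169)
t=3.400: state=(4.055, 2.726, 16.292)
t=3.600: state=(3.706, 4.482, 11.590)
t=3.800: state=(6.786, 8.901, 12.507)
t=4.000: state=(8.948, 7.970, 19.985)
t=4.200: state=(5.012, 3.368, 17.419)
t=4.380: state=(3.901, 4.199, 13.039)
largest grid value and its neighbours: z(0.505)=23.48255, z(0.510)=23.48385, z(0.515)=23.46367
parabola through these three points peaks at t≈0.508 with z≈23.48593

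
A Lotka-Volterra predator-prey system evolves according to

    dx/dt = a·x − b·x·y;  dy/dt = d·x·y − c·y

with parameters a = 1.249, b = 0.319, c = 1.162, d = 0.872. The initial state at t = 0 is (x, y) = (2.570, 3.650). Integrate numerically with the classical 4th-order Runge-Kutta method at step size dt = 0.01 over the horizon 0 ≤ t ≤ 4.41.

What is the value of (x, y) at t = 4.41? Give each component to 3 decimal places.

(x, y) = (1.558, 1.779)

t=0.000: state=(2.570, 3.650)
step 1 (dt=0.01): k1=(0.218, 3.938), k2=(0.201, 3.963), k3=(0.201, 3.963), k4=(0.185, 3.988); state += dt/6·(k1+2k2+2k3+k4)
t=0.010: state=(2.572, 3.690)
t=0.020: state=(2.574, 3.730)
t=0.030: state=(2.575, 3.770)
continuing one RK4 step at a time; state shown every 20 steps (Δt=0.2):
t=0.200: state=(2.544, 4.528)
t=0.400: state=(2.371, 5.521)
t=0.600: state=(2.075, 6.458)
t=0.800: state=(1.724, 7.130)
t=1.000: state=(1.389, 7.409)
t=1.200: state=(1.113, 7.297)
t=1.400: state=(0.908, 6.891)
t=1.600: state=(0.764, 6.314)
t=1.800: state=(0.669, 5.668)
t=2.000: state=(0.611, 5.021)
t=2.200: state=(0.581, 4.414)
t=2.400: state=(0.573, 3.867)
t=2.600: state=(0.583, 3.390)
t=2.800: state=(0.611, 2.981)
t=3.000: state=(0.656, 2.639)
t=3.200: state=(0.719, 2.357)
t=3.400: state=(0.800, 2.132)
t=3.600: state=(0.901, 1.960)
t=3.800: state=(1.025, 1.837)
t=4.000: state=(1.174, 1.763)
t=4.200: state=(1.348, 1.741)
t=4.400: state=(1.547, 1.775)
t=4.410: state=(1.558, 1.779)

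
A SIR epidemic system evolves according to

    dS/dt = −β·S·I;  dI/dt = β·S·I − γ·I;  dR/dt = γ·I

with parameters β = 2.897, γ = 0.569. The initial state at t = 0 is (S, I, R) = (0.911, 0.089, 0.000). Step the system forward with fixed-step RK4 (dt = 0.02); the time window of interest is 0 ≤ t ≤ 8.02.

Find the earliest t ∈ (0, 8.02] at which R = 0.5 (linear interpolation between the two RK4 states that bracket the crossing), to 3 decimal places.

t=0.000: state=(0.911, 0.089, 0.000)
step 1 (dt=0.02): k1=(-0.235, 0.184, 0.051), k2=(-0.239, 0.187, 0.052), k3=(-0.239, 0.187, 0.052), k4=(-0.243, 0.191, 0.053); state += dt/6·(k1+2k2+2k3+k4)
t=0.020: state=(0.906, 0.093, 0.001)
t=0.040: state=(0.901, 0.097, 0.002)
t=0.060: state=(0.896, 0.101, 0.003)
continuing one RK4 step at a time; state shown every 25 steps (Δt=0.5):
t=0.500: state=(0.734, 0.224, 0.042)
t=1.000: state=(0.465, 0.403, 0.132)
t=1.500: state=(0.238, 0.498, 0.263)
t=2.000: state=(0.116, 0.479, 0.404)
t=2.360: state=(0.072, 0.430, 0.498)
next step: t=2.380: state=(0.070, 0.427, 0.503) — R has crossed 0.5
linear interpolation between t=2.360 (0.49776) and t=2.380 (0.50263) → t≈2.369

t = 2.369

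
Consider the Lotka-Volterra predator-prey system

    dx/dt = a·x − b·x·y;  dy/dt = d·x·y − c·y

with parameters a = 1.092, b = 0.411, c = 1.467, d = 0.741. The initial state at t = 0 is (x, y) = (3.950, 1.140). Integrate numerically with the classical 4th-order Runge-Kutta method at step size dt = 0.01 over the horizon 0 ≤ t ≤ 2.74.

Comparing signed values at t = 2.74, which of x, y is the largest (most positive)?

t=0.000: state=(3.950, 1.140)
step 1 (dt=0.01): k1=(2.463, 1.664), k2=(2.457, 1.687), k3=(2.457, 1.687), k4=(2.450, 1.710); state += dt/6·(k1+2k2+2k3+k4)
t=0.010: state=(3.975, 1.157)
t=0.020: state=(3.999, 1.174)
t=0.030: state=(4.023, 1.192)
continuing one RK4 step at a time; state shown every 10 steps (Δt=0.1):
t=0.100: state=(4.188, 1.331)
t=0.200: state=(4.401, 1.580)
t=0.300: state=(4.571, 1.904)
t=0.400: state=(4.677, 2.317)
t=0.500: state=(4.694, 2.833)
t=0.600: state=(4.603, 3.455)
t=0.700: state=(4.391, 4.166)
t=0.800: state=(4.063, 4.924)
t=0.900: state=(3.645, 5.661)
t=1.000: state=(3.179, 6.295)
t=1.100: state=(2.709, 6.761)
t=1.200: state=(2.275, 7.020)
t=1.300: state=(1.898, 7.073)
t=1.400: state=(1.586, 6.947)
t=1.500: state=(1.337, 6.683)
t=1.600: state=(1.141, 6.324)
t=1.700: state=(0.989, 5.908)
t=1.800: state=(0.874, 5.465)
t=1.900: state=(0.786, 5.018)
t=2.000: state=(0.719, 4.581)
t=2.100: state=(0.670, 4.165)
t=2.200: state=(0.635, 3.775)
t=2.300: state=(0.611, 3.413)
t=2.400: state=(0.597, 3.082)
t=2.500: state=(0.590, 2.781)
t=2.600: state=(0.590, 2.509)
t=2.700: state=(0.597, 2.264)
t=2.740: state=(0.601, 2.173)
compare at T: x=0.601, y=2.173

largest component: y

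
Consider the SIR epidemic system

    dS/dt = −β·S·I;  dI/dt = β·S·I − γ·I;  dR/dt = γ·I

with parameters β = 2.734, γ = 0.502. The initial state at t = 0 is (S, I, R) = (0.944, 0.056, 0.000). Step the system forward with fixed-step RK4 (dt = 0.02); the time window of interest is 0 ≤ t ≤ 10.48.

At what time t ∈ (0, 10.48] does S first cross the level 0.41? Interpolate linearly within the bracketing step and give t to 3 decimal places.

t=0.000: state=(0.944, 0.056, 0.000)
step 1 (dt=0.02): k1=(-0.145, 0.116, 0.028), k2=(-0.147, 0.119, 0.029), k3=(-0.147, 0.119, 0.029), k4=(-0.150, 0.121, 0.029); state += dt/6·(k1+2k2+2k3+k4)
t=0.020: state=(0.941, 0.058, 0.001)
t=0.040: state=(0.938, 0.061, 0.001)
t=0.060: state=(0.935, 0.063, 0.002)
continuing one RK4 step at a time; state shown every 25 steps (Δt=0.5):
t=0.500: state=(0.828, 0.148, 0.024)
t=1.000: state=(0.609, 0.311, 0.080)
t=1.380: state=(0.412, 0.436, 0.152)
next step: t=1.400: state=(0.402, 0.441, 0.157) — S has crossed 0.41
linear interpolation between t=1.380 (0.41203) and t=1.400 (0.40227) → t≈1.384

t = 1.384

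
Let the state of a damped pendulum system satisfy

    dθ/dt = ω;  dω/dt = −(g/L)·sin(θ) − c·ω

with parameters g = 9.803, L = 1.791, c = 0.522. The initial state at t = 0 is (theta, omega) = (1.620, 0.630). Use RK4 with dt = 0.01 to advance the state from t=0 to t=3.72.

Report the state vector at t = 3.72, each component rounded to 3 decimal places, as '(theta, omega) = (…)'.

(theta, omega) = (0.166, -1.392)

t=0.000: state=(1.620, 0.630)
step 1 (dt=0.01): k1=(0.630, -5.796), k2=(0.601, -5.780), k3=(0.601, -5.780), k4=(0.572, -5.764); state += dt/6·(k1+2k2+2k3+k4)
t=0.010: state=(1.626, 0.572)
t=0.020: state=(1.631, 0.515)
t=0.030: state=(1.636, 0.458)
continuing one RK4 step at a time; state shown every 20 steps (Δt=0.2):
t=0.200: state=(1.634, -0.469)
t=0.400: state=(1.439, -1.460)
t=0.600: state=(1.060, -2.299)
t=0.800: state=(0.541, -2.812)
t=1.000: state=(-0.029, -2.788)
t=1.200: state=(-0.536, -2.211)
t=1.400: state=(-0.891, -1.301)
t=1.600: state=(-1.051, -0.304)
t=1.800: state=(-1.017, 0.627)
t=2.000: state=(-0.811, 1.394)
t=2.200: state=(-0.478, 1.882)
t=2.400: state=(-0.085, 1.980)
t=2.600: state=(0.287, 1.671)
t=2.800: state=(0.564, 1.066)
t=3.000: state=(0.705, 0.334)
t=3.200: state=(0.699, -0.380)
t=3.400: state=(0.562, -0.961)
t=3.600: state=(0.329, -1.316)
t=3.720: state=(0.166, -1.392)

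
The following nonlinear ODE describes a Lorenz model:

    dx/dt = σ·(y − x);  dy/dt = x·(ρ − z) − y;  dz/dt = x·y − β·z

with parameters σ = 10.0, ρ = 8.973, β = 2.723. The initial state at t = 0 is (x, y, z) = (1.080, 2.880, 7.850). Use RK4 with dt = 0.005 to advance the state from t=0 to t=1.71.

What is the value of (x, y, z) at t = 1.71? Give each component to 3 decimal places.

t=0.000: state=(1.080, 2.880, 7.850)
step 1 (dt=0.005): k1=(18.000, -1.667, -18.265), k2=(17.508, -1.561, -18.016), k3=(17.523, -1.563, -18.021), k4=(17.046, -1.456, -17.777); state += dt/6·(k1+2k2+2k3+k4)
t=0.005: state=(1.168, 2.872, 7.760)
t=0.010: state=(1.251, 2.865, 7.672)
t=0.015: state=(1.329, 2.860, 7.587)
continuing one RK4 step at a time; state shown every 20 steps (Δt=0.1):
t=0.100: state=(2.215, 2.935, 6.422)
t=0.200: state=(2.819, 3.387, 5.593)
t=0.300: state=(3.439, 4.130, 5.293)
t=0.400: state=(4.207, 5.039, 5.577)
t=0.500: state=(5.052, 5.869, 6.489)
t=0.600: state=(5.738, 6.238, 7.855)
t=0.700: state=(5.960, 5.882, 9.140)
t=0.800: state=(5.607, 5.022, 9.741)
t=0.900: state=(4.916, 4.184, 9.524)
t=1.000: state=(4.251, 3.690, 8.808)
t=1.100: state=(3.833, 3.563, 7.971)
t=1.200: state=(3.706, 3.716, 7.258)
t=1.300: state=(3.833, 4.066, 6.805)
t=1.400: state=(4.149, 4.535, 6.686)
t=1.500: state=(4.572, 5.013, 6.924)
t=1.600: state=(4.987, 5.352, 7.461)
t=1.700: state=(5.258, 5.417, 8.121)
t=1.710: state=(5.273, 5.406, 8.184)

(x, y, z) = (5.273, 5.406, 8.184)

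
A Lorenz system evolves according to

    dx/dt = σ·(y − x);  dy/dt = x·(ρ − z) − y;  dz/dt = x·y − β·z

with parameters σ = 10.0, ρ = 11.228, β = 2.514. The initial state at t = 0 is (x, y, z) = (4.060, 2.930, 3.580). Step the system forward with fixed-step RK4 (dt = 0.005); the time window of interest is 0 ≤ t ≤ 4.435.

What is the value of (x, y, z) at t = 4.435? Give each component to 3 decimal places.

(x, y, z) = (5.537, 5.475, 10.727)

t=0.000: state=(4.060, 2.930, 3.580)
step 1 (dt=0.005): k1=(-11.300, 28.121, 2.896), k2=(-10.314, 27.805, 3.078), k3=(-10.347, 27.823, 3.081), k4=(-9.391, 27.524, 3.263); state += dt/6·(k1+2k2+2k3+k4)
t=0.005: state=(4.008, 3.069, 3.595)
t=0.010: state=(3.966, 3.205, 3.613)
t=0.015: state=(3.932, 3.339, 3.632)
continuing one RK4 step at a time; state shown every 40 steps (Δt=0.2):
t=0.200: state=(5.900, 7.793, 6.369)
t=0.400: state=(8.038, 7.364, 13.847)
t=0.600: state=(4.416, 2.589, 12.934)
t=0.800: state=(2.486, 2.267, 8.902)
t=1.000: state=(2.973, 3.618, 6.579)
t=1.200: state=(4.968, 6.248, 7.132)
t=1.400: state=(6.998, 7.286, 11.408)
t=1.600: state=(5.568, 4.276, 12.800)
t=1.800: state=(3.652, 3.195, 10.149)
t=2.000: state=(3.664, 4.065, 8.107)
t=2.200: state=(5.000, 5.837, 8.326)
t=2.400: state=(6.273, 6.472, 10.886)
t=2.600: state=(5.524, 4.767, 11.928)
t=2.800: state=(4.257, 3.897, 10.337)
t=3.000: state=(4.204, 4.475, 8.924)
t=3.200: state=(5.099, 5.631, 9.138)
t=3.400: state=(5.830, 5.908, 10.715)
t=3.600: state=(5.345, 4.891, 11.284)
t=3.800: state=(4.570, 4.344, 10.290)
t=4.000: state=(4.556, 4.749, 9.403)
t=4.200: state=(5.148, 5.474, 9.627)
t=4.400: state=(5.546, 5.559, 10.595)
t=4.435: state=(5.537, 5.475, 10.727)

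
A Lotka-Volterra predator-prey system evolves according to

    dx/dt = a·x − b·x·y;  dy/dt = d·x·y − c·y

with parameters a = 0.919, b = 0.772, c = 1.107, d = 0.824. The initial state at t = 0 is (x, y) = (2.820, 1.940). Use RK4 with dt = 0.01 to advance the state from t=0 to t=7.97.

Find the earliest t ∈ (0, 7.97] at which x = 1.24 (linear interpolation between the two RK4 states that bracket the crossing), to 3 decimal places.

t=0.000: state=(2.820, 1.940)
step 1 (dt=0.01): k1=(-1.632, 2.360), k2=(-1.653, 2.362), k3=(-1.653, 2.361), k4=(-1.673, 2.362); state += dt/6·(k1+2k2+2k3+k4)
t=0.010: state=(2.803, 1.964)
t=0.020: state=(2.787, 1.987)
t=0.030: state=(2.769, 2.011)
continuing one RK4 step at a time; state shown every 50 steps (Δt=0.5):
t=0.500: state=(1.721, 2.872)
t=0.740: state=(1.247, 2.946)
next step: t=0.750: state=(1.230, 2.944) — x has crossed 1.24
linear interpolation between t=0.740 (1.24657) and t=0.750 (1.22980) → t≈0.744

t = 0.744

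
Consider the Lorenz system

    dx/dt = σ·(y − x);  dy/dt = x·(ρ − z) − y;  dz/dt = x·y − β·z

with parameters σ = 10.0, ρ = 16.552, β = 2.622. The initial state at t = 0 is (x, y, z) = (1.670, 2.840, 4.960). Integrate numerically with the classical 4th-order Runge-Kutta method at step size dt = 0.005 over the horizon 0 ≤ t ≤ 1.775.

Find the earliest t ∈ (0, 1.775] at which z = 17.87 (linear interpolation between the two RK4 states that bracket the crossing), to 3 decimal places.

t = 0.342

t=0.000: state=(1.670, 2.840, 4.960)
step 1 (dt=0.005): k1=(11.700, 16.519, -8.262), k2=(11.820, 16.852, -8.055), k3=(11.826, 16.853, -8.054), k4=(11.951, 17.189, -7.843); state += dt/6·(k1+2k2+2k3+k4)
t=0.005: state=(1.729, 2.924, 4.920)
t=0.010: state=(1.790, 3.012, 4.882)
t=0.015: state=(1.851, 3.103, 4.846)
continuing one RK4 step at a time; state shown every 20 steps (Δt=0.1):
t=0.100: state=(3.213, 5.256, 4.681)
t=0.200: state=(5.971, 9.492, 6.603)
t=0.300: state=(9.884, 13.596, 13.572)
t=0.340: state=(11.125, 13.427, 17.696)
next step: t=0.345: state=(11.233, 13.282, 18.207) — z has crossed 17.87
linear interpolation between t=0.340 (17.69554) and t=0.345 (18.20682) → t≈0.342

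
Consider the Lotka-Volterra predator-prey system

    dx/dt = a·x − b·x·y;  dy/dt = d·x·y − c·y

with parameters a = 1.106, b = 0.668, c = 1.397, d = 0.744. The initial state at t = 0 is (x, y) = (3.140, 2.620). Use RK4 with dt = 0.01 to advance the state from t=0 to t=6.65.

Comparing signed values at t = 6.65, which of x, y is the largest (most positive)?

t=0.000: state=(3.140, 2.620)
step 1 (dt=0.01): k1=(-2.023, 2.461), k2=(-2.042, 2.452), k3=(-2.042, 2.452), k4=(-2.061, 2.443); state += dt/6·(k1+2k2+2k3+k4)
t=0.010: state=(3.120, 2.645)
t=0.020: state=(3.099, 2.669)
t=0.030: state=(3.078, 2.693)
continuing one RK4 step at a time; state shown every 25 steps (Δt=0.25):
t=0.250: state=(2.551, 3.143)
t=0.500: state=(1.944, 3.362)
t=0.750: state=(1.470, 3.249)
t=1.000: state=(1.156, 2.918)
t=1.250: state=(0.969, 2.503)
t=1.500: state=(0.870, 2.092)
t=1.750: state=(0.835, 1.728)
t=2.000: state=(0.847, 1.424)
t=2.250: state=(0.899, 1.180)
t=2.500: state=(0.990, 0.992)
t=2.750: state=(1.119, 0.850)
t=3.000: state=(1.292, 0.750)
t=3.250: state=(1.512, 0.686)
t=3.500: state=(1.783, 0.657)
t=3.750: state=(2.106, 0.664)
t=4.000: state=(2.477, 0.717)
t=4.250: state=(2.872, 0.831)
t=4.500: state=(3.245, 1.037)
t=4.750: state=(3.506, 1.373)
t=5.000: state=(3.534, 1.872)
t=5.250: state=(3.239, 2.491)
t=5.500: state=(2.681, 3.055)
t=5.750: state=(2.061, 3.346)
t=6.000: state=(1.554, 3.295)
t=6.250: state=(1.209, 2.997)
t=6.500: state=(0.999, 2.591)
t=6.650: state=(0.921, 2.338)
compare at T: x=0.921, y=2.338

largest component: y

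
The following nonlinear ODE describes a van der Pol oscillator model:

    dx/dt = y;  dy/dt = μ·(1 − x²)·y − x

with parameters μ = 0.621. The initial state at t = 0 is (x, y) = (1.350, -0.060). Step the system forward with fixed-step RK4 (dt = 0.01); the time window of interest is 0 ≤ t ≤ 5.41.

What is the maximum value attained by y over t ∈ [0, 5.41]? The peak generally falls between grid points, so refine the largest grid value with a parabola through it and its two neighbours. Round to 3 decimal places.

max y = 2.260

t=0.000: state=(1.350, -0.060)
step 1 (dt=0.01): k1=(-0.060, -1.319), k2=(-0.067, -1.316), k3=(-0.067, -1.316), k4=(-0.073, -1.312); state += dt/6·(k1+2k2+2k3+k4)
t=0.010: state=(1.349, -0.073)
t=0.020: state=(1.349, -0.086)
t=0.030: state=(1.348, -0.099)
continuing one RK4 step at a time; state shown every 20 steps (Δt=0.2):
t=0.200: state=(1.313, -0.309)
t=0.400: state=(1.228, -0.532)
t=0.600: state=(1.101, -0.737)
t=0.800: state=(0.934, -0.937)
t=1.000: state=(0.726, -1.144)
t=1.200: state=(0.475, -1.363)
t=1.400: state=(0.180, -1.592)
t=1.600: state=(-0.161, -1.804)
t=1.800: state=(-0.537, -1.937)
t=2.000: state=(-0.924, -1.900)
t=2.200: state=(-1.281, -1.629)
t=2.400: state=(-1.562, -1.163)
t=2.600: state=(-1.742, -0.638)
t=2.800: state=(-1.821, -0.172)
t=3.000: state=(-1.818, 0.188)
t=3.200: state=(-1.752, 0.457)
t=3.400: state=(-1.640, 0.665)
t=3.600: state=(-1.488, 0.842)
t=3.800: state=(-1.303, 1.013)
t=4.000: state=(-1.083, 1.193)
t=4.200: state=(-0.824, 1.399)
t=4.400: state=(-0.521, 1.635)
t=4.600: state=(-0.168, 1.896)
t=4.800: state=(0.236, 2.137)
t=5.000: state=(0.679, 2.259)
t=5.200: state=(1.123, 2.126)
t=5.400: state=(1.508, 1.684)
t=5.410: state=(1.525, 1.655)
largest grid value and its neighbours: y(5.000)=2.25930, y(5.010)=2.25974, y(5.020)=2.25951
parabola through these three points peaks at t≈5.012 with y≈2.25975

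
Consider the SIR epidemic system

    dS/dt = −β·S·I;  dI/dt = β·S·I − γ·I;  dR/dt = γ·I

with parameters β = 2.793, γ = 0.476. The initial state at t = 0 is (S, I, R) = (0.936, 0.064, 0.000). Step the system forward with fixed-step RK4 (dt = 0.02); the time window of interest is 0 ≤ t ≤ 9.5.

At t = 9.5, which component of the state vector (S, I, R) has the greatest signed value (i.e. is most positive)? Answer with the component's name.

t=0.000: state=(0.936, 0.064, 0.000)
step 1 (dt=0.02): k1=(-0.167, 0.137, 0.030), k2=(-0.171, 0.139, 0.031), k3=(-0.171, 0.140, 0.031), k4=(-0.174, 0.142, 0.032); state += dt/6·(k1+2k2+2k3+k4)
t=0.020: state=(0.933, 0.067, 0.001)
t=0.040: state=(0.929, 0.070, 0.001)
t=0.060: state=(0.925, 0.073, 0.002)
continuing one RK4 step at a time; state shown every 25 steps (Δt=0.5):
t=0.500: state=(0.802, 0.172, 0.026)
t=1.000: state=(0.558, 0.354, 0.088)
t=1.500: state=(0.303, 0.505, 0.192)
t=2.000: state=(0.144, 0.537, 0.319)
t=2.500: state=(0.070, 0.488, 0.442)
t=3.000: state=(0.037, 0.414, 0.549)
t=3.500: state=(0.022, 0.339, 0.638)
t=4.000: state=(0.014, 0.274, 0.711)
t=4.500: state=(0.010, 0.220, 0.770)
t=5.000: state=(0.008, 0.175, 0.817)
t=5.500: state=(0.006, 0.140, 0.854)
t=6.000: state=(0.005, 0.111, 0.884)
t=6.500: state=(0.005, 0.088, 0.907)
t=7.000: state=(0.004, 0.070, 0.926)
t=7.500: state=(0.004, 0.055, 0.941)
t=8.000: state=(0.003, 0.044, 0.953)
t=8.500: state=(0.003, 0.035, 0.962)
t=9.000: state=(0.003, 0.027, 0.969)
t=9.500: state=(0.003, 0.022, 0.975)
compare at T: S=0.003, I=0.022, R=0.975

largest component: R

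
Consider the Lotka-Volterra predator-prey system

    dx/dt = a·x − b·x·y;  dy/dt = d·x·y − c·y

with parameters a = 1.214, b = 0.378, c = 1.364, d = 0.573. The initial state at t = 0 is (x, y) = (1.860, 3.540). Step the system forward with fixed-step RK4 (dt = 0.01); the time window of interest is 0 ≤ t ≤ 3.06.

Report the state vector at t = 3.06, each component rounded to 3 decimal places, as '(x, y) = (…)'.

t=0.000: state=(1.860, 3.540)
step 1 (dt=0.01): k1=(-0.231, -1.056), k2=(-0.227, -1.056), k3=(-0.227, -1.056), k4=(-0.223, -1.057); state += dt/6·(k1+2k2+2k3+k4)
t=0.010: state=(1.858, 3.529)
t=0.020: state=(1.856, 3.519)
t=0.030: state=(1.853, 3.508)
continuing one RK4 step at a time; state shown every 10 steps (Δt=0.1):
t=0.100: state=(1.841, 3.434)
t=0.200: state=(1.829, 3.328)
t=0.300: state=(1.825, 3.224)
t=0.400: state=(1.827, 3.123)
t=0.500: state=(1.837, 3.026)
t=0.600: state=(1.853, 2.935)
t=0.700: state=(1.875, 2.849)
t=0.800: state=(1.904, 2.770)
t=0.900: state=(1.939, 2.698)
t=1.000: state=(1.979, 2.634)
t=1.100: state=(2.025, 2.577)
t=1.200: state=(2.076, 2.529)
t=1.300: state=(2.132, 2.489)
t=1.400: state=(2.193, 2.458)
t=1.500: state=(2.257, 2.436)
t=1.600: state=(2.325, 2.424)
t=1.700: state=(2.395, 2.421)
t=1.800: state=(2.468, 2.428)
t=1.900: state=(2.541, 2.445)
t=2.000: state=(2.614, 2.473)
t=2.100: state=(2.687, 2.512)
t=2.200: state=(2.756, 2.561)
t=2.300: state=(2.822, 2.622)
t=2.400: state=(2.881, 2.694)
t=2.500: state=(2.934, 2.777)
t=2.600: state=(2.977, 2.870)
t=2.700: state=(3.010, 2.973)
t=2.800: state=(3.031, 3.084)
t=2.900: state=(3.039, 3.202)
t=3.000: state=(3.033, 3.325)
t=3.060: state=(3.023, 3.400)

(x, y) = (3.023, 3.400)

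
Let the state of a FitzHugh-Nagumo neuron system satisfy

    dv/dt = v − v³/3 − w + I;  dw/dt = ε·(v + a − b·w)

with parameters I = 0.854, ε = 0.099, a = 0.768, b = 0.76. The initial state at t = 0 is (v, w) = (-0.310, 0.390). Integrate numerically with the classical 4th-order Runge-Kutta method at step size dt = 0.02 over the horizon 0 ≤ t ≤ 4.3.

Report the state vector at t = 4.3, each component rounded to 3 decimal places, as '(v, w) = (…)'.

t=0.000: state=(-0.310, 0.390)
step 1 (dt=0.02): k1=(0.164, 0.016), k2=(0.165, 0.016), k3=(0.165, 0.016), k4=(0.167, 0.016); state += dt/6·(k1+2k2+2k3+k4)
t=0.020: state=(-0.307, 0.390)
t=0.040: state=(-0.303, 0.391)
t=0.060: state=(-0.300, 0.391)
continuing one RK4 step at a time; state shown every 10 steps (Δt=0.2):
t=0.200: state=(-0.274, 0.394)
t=0.400: state=(-0.232, 0.398)
t=0.600: state=(-0.183, 0.403)
t=0.800: state=(-0.124, 0.409)
t=1.000: state=(-0.053, 0.416)
t=1.200: state=(0.031, 0.425)
t=1.400: state=(0.132, 0.435)
t=1.600: state=(0.252, 0.447)
t=1.800: state=(0.394, 0.462)
t=2.000: state=(0.558, 0.480)
t=2.200: state=(0.742, 0.500)
t=2.400: state=(0.939, 0.524)
t=2.600: state=(1.134, 0.552)
t=2.800: state=(1.313, 0.583)
t=3.000: state=(1.462, 0.617)
t=3.200: state=(1.575, 0.653)
t=3.400: state=(1.653, 0.690)
t=3.600: state=(1.702, 0.727)
t=3.800: state=(1.730, 0.765)
t=4.000: state=(1.742, 0.803)
t=4.200: state=(1.744, 0.841)
t=4.300: state=(1.742, 0.859)

(v, w) = (1.742, 0.859)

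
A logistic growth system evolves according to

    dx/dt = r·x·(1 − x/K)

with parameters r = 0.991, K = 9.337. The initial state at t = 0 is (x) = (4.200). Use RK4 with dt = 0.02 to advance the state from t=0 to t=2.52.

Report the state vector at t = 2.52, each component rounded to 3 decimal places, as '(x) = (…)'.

t=0.000: state=(4.200)
step 1 (dt=0.02): k1=(2.290), k2=(2.292), k3=(2.292), k4=(2.294); state += dt/6·(k1+2k2+2k3+k4)
t=0.020: state=(4.246)
t=0.040: state=(4.292)
t=0.060: state=(4.338)
continuing one RK4 step at a time; state shown every 5 steps (Δt=0.1):
t=0.100: state=(4.430)
t=0.200: state=(4.661)
t=0.300: state=(4.892)
t=0.400: state=(5.122)
t=0.500: state=(5.350)
t=0.600: state=(5.575)
t=0.700: state=(5.795)
t=0.800: state=(6.010)
t=0.900: state=(6.219)
t=1.000: state=(6.422)
t=1.100: state=(6.616)
t=1.200: state=(6.803)
t=1.300: state=(6.982)
t=1.400: state=(7.152)
t=1.500: state=(7.314)
t=1.600: state=(7.466)
t=1.700: state=(7.610)
t=1.800: state=(7.745)
t=1.900: state=(7.872)
t=2.000: state=(7.990)
t=2.100: state=(8.101)
t=2.200: state=(8.203)
t=2.300: state=(8.298)
t=2.400: state=(8.386)
t=2.500: state=(8.468)
t=2.520: state=(8.483)

(x) = (8.483)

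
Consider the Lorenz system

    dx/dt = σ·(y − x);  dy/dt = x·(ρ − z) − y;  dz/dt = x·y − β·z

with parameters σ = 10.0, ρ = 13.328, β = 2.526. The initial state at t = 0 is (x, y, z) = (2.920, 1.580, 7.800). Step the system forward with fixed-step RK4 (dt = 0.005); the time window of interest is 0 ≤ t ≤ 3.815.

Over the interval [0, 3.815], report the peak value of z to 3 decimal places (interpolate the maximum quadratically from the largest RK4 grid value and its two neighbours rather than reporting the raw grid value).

t=0.000: state=(2.920, 1.580, 7.800)
step 1 (dt=0.005): k1=(-13.400, 14.562, -15.089), k2=(-12.701, 14.449, -14.942), k3=(-12.721, 14.458, -14.941), k4=(-12.041, 14.351, -14.795); state += dt/6·(k1+2k2+2k3+k4)
t=0.005: state=(2.856, 1.652, 7.725)
t=0.010: state=(2.799, 1.724, 7.652)
t=0.015: state=(2.749, 1.794, 7.580)
continuing one RK4 step at a time; state shown every 40 steps (Δt=0.2):
t=0.200: state=(3.417, 4.658, 6.115)
t=0.400: state=(7.122, 9.204, 9.845)
t=0.600: state=(7.948, 6.157, 16.984)
t=0.800: state=(3.770, 2.362, 13.531)
t=1.000: state=(2.794, 3.032, 9.348)
t=1.200: state=(4.327, 5.599, 8.005)
t=1.400: state=(7.278, 8.475, 11.839)
t=1.600: state=(6.874, 5.368, 15.728)
t=1.800: state=(4.050, 3.214, 12.701)
t=2.000: state=(3.745, 4.178, 9.725)
t=2.200: state=(5.450, 6.603, 9.801)
t=2.400: state=(7.187, 7.349, 13.542)
t=2.600: state=(5.784, 4.638, 14.383)
t=2.800: state=(4.231, 3.967, 11.733)
t=3.000: state=(4.661, 5.280, 10.186)
t=3.200: state=(6.216, 6.936, 11.578)
t=3.400: state=(6.556, 6.087, 13.963)
t=3.600: state=(5.138, 4.495, 13.106)
t=3.800: state=(4.610, 4.738, 11.235)
t=3.815: state=(4.633, 4.815, 11.142)
largest grid value and its neighbours: z(0.610)=17.02458, z(0.615)=17.03013, z(0.620)=17.02630
parabola through these three points peaks at t≈0.615 with z≈17.03017

max z = 17.030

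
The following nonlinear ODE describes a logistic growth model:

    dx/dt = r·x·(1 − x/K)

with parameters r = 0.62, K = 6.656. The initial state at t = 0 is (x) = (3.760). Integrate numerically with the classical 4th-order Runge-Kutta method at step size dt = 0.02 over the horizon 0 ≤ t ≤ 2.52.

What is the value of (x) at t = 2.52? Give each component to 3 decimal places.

t=0.000: state=(3.760)
step 1 (dt=0.02): k1=(1.014), k2=(1.013), k3=(1.013), k4=(1.013); state += dt/6·(k1+2k2+2k3+k4)
t=0.020: state=(3.780)
t=0.040: state=(3.801)
t=0.060: state=(3.821)
continuing one RK4 step at a time; state shown every 5 steps (Δt=0.1):
t=0.100: state=(3.861)
t=0.200: state=(3.961)
t=0.300: state=(4.060)
t=0.400: state=(4.157)
t=0.500: state=(4.253)
t=0.600: state=(4.348)
t=0.700: state=(4.440)
t=0.800: state=(4.531)
t=0.900: state=(4.620)
t=1.000: state=(4.706)
t=1.100: state=(4.790)
t=1.200: state=(4.873)
t=1.300: state=(4.952)
t=1.400: state=(5.030)
t=1.500: state=(5.105)
t=1.600: state=(5.177)
t=1.700: state=(5.247)
t=1.800: state=(5.315)
t=1.900: state=(5.380)
t=2.000: state=(5.443)
t=2.100: state=(5.503)
t=2.200: state=(5.561)
t=2.300: state=(5.617)
t=2.400: state=(5.670)
t=2.500: state=(5.721)
t=2.520: state=(5.731)

(x) = (5.731)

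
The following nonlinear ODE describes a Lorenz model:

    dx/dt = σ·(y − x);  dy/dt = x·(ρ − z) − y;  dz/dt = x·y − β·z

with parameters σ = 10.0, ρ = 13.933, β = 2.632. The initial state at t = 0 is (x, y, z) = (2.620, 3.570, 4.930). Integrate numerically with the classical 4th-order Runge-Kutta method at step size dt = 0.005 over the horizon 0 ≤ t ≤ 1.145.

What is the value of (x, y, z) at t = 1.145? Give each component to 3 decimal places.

t=0.000: state=(2.620, 3.570, 4.930)
step 1 (dt=0.005): k1=(9.500, 20.018, -3.622), k2=(9.763, 20.206, -3.381), k3=(9.761, 20.209, -3.379), k4=(10.022, 20.401, -3.134); state += dt/6·(k1+2k2+2k3+k4)
t=0.005: state=(2.669, 3.671, 4.913)
t=0.010: state=(2.720, 3.774, 4.899)
t=0.015: state=(2.774, 3.879, 4.887)
continuing one RK4 step at a time; state shown every 10 steps (Δt=0.05):
t=0.050: state=(3.222, 4.677, 4.885)
t=0.100: state=(4.074, 6.029, 5.198)
t=0.150: state=(5.174, 7.611, 6.040)
t=0.200: state=(6.488, 9.267, 7.615)
t=0.250: state=(7.887, 10.610, 10.060)
t=0.300: state=(9.091, 11.046, 13.194)
t=0.350: state=(9.706, 10.096, 16.304)
t=0.400: state=(9.427, 7.939, 18.391)
t=0.450: state=(8.305, 5.445, 18.911)
t=0.500: state=(6.732, 3.461, 18.129)
t=0.550: state=(5.166, 2.272, 16.674)
t=0.600: state=(3.896, 1.733, 15.031)
t=0.650: state=(3.006, 1.595, 13.440)
t=0.700: state=(2.463, 1.678, 11.988)
t=0.750: state=(2.196, 1.888, 10.702)
t=0.800: state=(2.137, 2.195, 9.587)
t=0.850: state=(2.243, 2.602, 8.650)
t=0.900: state=(2.492, 3.128, 7.900)
t=0.950: state=(2.881, 3.802, 7.361)
t=1.000: state=(3.417, 4.649, 7.076)
t=1.050: state=(4.116, 5.680, 7.115)
t=1.100: state=(4.980, 6.867, 7.578)
t=1.145: state=(5.882, 7.984, 8.450)

(x, y, z) = (5.882, 7.984, 8.450)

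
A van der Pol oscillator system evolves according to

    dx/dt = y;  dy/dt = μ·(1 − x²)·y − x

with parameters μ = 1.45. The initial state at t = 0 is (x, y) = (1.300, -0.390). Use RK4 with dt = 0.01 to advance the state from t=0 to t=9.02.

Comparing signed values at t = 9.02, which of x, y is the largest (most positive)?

t=0.000: state=(1.300, -0.390)
step 1 (dt=0.01): k1=(-0.390, -0.910), k2=(-0.395, -0.906), k3=(-0.395, -0.906), k4=(-0.399, -0.903); state += dt/6·(k1+2k2+2k3+k4)
t=0.010: state=(1.296, -0.399)
t=0.020: state=(1.292, -0.408)
t=0.030: state=(1.288, -0.417)
continuing one RK4 step at a time; state shown every 50 steps (Δt=0.5):
t=0.500: state=(0.997, -0.830)
t=1.000: state=(0.418, -1.595)
t=1.500: state=(-0.737, -2.992)
t=2.000: state=(-1.878, -0.936)
t=2.500: state=(-1.943, 0.294)
t=3.000: state=(-1.736, 0.500)
t=3.500: state=(-1.449, 0.658)
t=4.000: state=(-1.056, 0.958)
t=4.500: state=(-0.415, 1.736)
t=5.000: state=(0.832, 3.160)
t=5.500: state=(1.941, 0.763)
t=6.000: state=(1.962, -0.321)
t=6.500: state=(1.750, -0.499)
t=7.000: state=(1.466, -0.650)
t=7.500: state=(1.078, -0.938)
t=8.000: state=(0.456, -1.679)
t=8.500: state=(-0.758, -3.139)
t=9.000: state=(-1.922, -0.885)
t=9.020: state=(-1.938, -0.781)
compare at T: x=-1.938, y=-0.781

largest component: y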